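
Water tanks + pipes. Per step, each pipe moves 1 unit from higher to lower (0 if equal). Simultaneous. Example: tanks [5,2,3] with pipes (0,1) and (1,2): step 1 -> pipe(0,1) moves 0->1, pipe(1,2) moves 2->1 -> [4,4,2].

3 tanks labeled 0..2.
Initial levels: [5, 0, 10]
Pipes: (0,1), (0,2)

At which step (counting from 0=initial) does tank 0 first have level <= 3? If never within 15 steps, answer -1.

Answer: -1

Derivation:
Step 1: flows [0->1,2->0] -> levels [5 1 9]
Step 2: flows [0->1,2->0] -> levels [5 2 8]
Step 3: flows [0->1,2->0] -> levels [5 3 7]
Step 4: flows [0->1,2->0] -> levels [5 4 6]
Step 5: flows [0->1,2->0] -> levels [5 5 5]
Step 6: flows [0=1,0=2] -> levels [5 5 5]
  -> stable; tank 0 stays at 5 > 3
Tank 0 never reaches <=3 within 15 steps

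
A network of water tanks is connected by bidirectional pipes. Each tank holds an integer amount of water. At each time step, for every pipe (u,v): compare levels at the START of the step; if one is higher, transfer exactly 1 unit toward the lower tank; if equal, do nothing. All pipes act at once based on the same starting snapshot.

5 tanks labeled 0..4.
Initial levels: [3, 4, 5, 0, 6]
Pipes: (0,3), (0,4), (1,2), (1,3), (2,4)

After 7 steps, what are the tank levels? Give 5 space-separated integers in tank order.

Answer: 5 3 5 3 2

Derivation:
Step 1: flows [0->3,4->0,2->1,1->3,4->2] -> levels [3 4 5 2 4]
Step 2: flows [0->3,4->0,2->1,1->3,2->4] -> levels [3 4 3 4 4]
Step 3: flows [3->0,4->0,1->2,1=3,4->2] -> levels [5 3 5 3 2]
Step 4: flows [0->3,0->4,2->1,1=3,2->4] -> levels [3 4 3 4 4]
  -> period-2 cycle: step 4 state = step 2 state
  -> state at step 7: (7-2) mod 2 = 1, same as step 3 -> [5 3 5 3 2]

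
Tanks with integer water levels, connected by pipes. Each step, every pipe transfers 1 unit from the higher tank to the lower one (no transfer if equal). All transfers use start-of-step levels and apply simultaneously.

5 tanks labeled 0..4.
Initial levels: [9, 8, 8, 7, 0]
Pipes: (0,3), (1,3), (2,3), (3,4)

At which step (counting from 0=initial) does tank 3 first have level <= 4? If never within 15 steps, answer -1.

Answer: 7

Derivation:
Step 1: flows [0->3,1->3,2->3,3->4] -> levels [8 7 7 9 1]
Step 2: flows [3->0,3->1,3->2,3->4] -> levels [9 8 8 5 2]
Step 3: flows [0->3,1->3,2->3,3->4] -> levels [8 7 7 7 3]
Step 4: flows [0->3,1=3,2=3,3->4] -> levels [7 7 7 7 4]
Step 5: flows [0=3,1=3,2=3,3->4] -> levels [7 7 7 6 5]
Step 6: flows [0->3,1->3,2->3,3->4] -> levels [6 6 6 8 6]
Step 7: flows [3->0,3->1,3->2,3->4] -> levels [7 7 7 4 7]
Tank 3 first reaches <=4 at step 7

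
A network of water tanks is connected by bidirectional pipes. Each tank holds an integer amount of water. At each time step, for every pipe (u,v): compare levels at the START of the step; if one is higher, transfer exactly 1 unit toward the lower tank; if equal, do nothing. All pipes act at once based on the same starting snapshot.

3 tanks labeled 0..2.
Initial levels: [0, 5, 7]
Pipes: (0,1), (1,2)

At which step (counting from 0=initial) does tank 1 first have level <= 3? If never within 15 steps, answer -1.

Step 1: flows [1->0,2->1] -> levels [1 5 6]
Step 2: flows [1->0,2->1] -> levels [2 5 5]
Step 3: flows [1->0,1=2] -> levels [3 4 5]
Step 4: flows [1->0,2->1] -> levels [4 4 4]
Step 5: flows [0=1,1=2] -> levels [4 4 4]
  -> stable; tank 1 stays at 4 > 3
Tank 1 never reaches <=3 within 15 steps

Answer: -1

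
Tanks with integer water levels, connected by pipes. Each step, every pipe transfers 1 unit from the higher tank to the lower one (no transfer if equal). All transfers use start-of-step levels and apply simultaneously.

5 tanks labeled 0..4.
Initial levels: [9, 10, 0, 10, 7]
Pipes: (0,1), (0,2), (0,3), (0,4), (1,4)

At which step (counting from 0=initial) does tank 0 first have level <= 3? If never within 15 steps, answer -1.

Answer: -1

Derivation:
Step 1: flows [1->0,0->2,3->0,0->4,1->4] -> levels [9 8 1 9 9]
Step 2: flows [0->1,0->2,0=3,0=4,4->1] -> levels [7 10 2 9 8]
Step 3: flows [1->0,0->2,3->0,4->0,1->4] -> levels [9 8 3 8 8]
Step 4: flows [0->1,0->2,0->3,0->4,1=4] -> levels [5 9 4 9 9]
Step 5: flows [1->0,0->2,3->0,4->0,1=4] -> levels [7 8 5 8 8]
Step 6: flows [1->0,0->2,3->0,4->0,1=4] -> levels [9 7 6 7 7]
Step 7: flows [0->1,0->2,0->3,0->4,1=4] -> levels [5 8 7 8 8]
Step 8: flows [1->0,2->0,3->0,4->0,1=4] -> levels [9 7 6 7 7]
  -> period-2 cycle (repeats step 6); tank 0 never drops to <=3
Tank 0 never reaches <=3 within 15 steps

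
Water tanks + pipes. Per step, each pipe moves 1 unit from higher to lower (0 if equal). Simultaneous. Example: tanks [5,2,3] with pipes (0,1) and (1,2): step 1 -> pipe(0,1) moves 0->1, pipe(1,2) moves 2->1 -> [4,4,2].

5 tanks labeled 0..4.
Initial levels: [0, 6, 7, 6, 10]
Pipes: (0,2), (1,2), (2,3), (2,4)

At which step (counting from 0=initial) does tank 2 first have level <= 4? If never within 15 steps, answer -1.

Step 1: flows [2->0,2->1,2->3,4->2] -> levels [1 7 5 7 9]
Step 2: flows [2->0,1->2,3->2,4->2] -> levels [2 6 7 6 8]
Step 3: flows [2->0,2->1,2->3,4->2] -> levels [3 7 5 7 7]
Step 4: flows [2->0,1->2,3->2,4->2] -> levels [4 6 7 6 6]
Step 5: flows [2->0,2->1,2->3,2->4] -> levels [5 7 3 7 7]
Tank 2 first reaches <=4 at step 5

Answer: 5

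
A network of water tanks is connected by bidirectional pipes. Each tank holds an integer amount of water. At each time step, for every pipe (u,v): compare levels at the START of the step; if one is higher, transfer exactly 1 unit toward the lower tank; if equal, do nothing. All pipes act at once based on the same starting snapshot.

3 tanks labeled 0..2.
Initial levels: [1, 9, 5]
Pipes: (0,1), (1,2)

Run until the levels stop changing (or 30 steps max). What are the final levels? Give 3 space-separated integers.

Step 1: flows [1->0,1->2] -> levels [2 7 6]
Step 2: flows [1->0,1->2] -> levels [3 5 7]
Step 3: flows [1->0,2->1] -> levels [4 5 6]
Step 4: flows [1->0,2->1] -> levels [5 5 5]
Step 5: flows [0=1,1=2] -> levels [5 5 5]
  -> stable (no change)

Answer: 5 5 5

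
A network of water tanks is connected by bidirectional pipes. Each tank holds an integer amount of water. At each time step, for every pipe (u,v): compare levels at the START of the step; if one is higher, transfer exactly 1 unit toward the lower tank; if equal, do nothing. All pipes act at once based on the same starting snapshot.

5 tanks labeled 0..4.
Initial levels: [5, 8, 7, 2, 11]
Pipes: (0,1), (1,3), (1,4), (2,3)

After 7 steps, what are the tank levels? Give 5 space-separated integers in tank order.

Step 1: flows [1->0,1->3,4->1,2->3] -> levels [6 7 6 4 10]
Step 2: flows [1->0,1->3,4->1,2->3] -> levels [7 6 5 6 9]
Step 3: flows [0->1,1=3,4->1,3->2] -> levels [6 8 6 5 8]
Step 4: flows [1->0,1->3,1=4,2->3] -> levels [7 6 5 7 8]
Step 5: flows [0->1,3->1,4->1,3->2] -> levels [6 9 6 5 7]
Step 6: flows [1->0,1->3,1->4,2->3] -> levels [7 6 5 7 8]
  -> period-2 cycle: step 6 state = step 4 state
  -> state at step 7: (7-4) mod 2 = 1, same as step 5 -> [6 9 6 5 7]

Answer: 6 9 6 5 7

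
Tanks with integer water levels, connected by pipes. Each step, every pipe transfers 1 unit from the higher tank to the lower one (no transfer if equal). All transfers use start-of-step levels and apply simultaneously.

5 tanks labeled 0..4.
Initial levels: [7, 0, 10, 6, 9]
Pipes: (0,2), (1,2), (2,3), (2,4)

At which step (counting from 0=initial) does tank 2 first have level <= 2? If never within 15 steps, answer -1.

Step 1: flows [2->0,2->1,2->3,2->4] -> levels [8 1 6 7 10]
Step 2: flows [0->2,2->1,3->2,4->2] -> levels [7 2 8 6 9]
Step 3: flows [2->0,2->1,2->3,4->2] -> levels [8 3 6 7 8]
Step 4: flows [0->2,2->1,3->2,4->2] -> levels [7 4 8 6 7]
Step 5: flows [2->0,2->1,2->3,2->4] -> levels [8 5 4 7 8]
Step 6: flows [0->2,1->2,3->2,4->2] -> levels [7 4 8 6 7]
  -> period-2 cycle (repeats step 4); tank 2 never drops to <=2
Tank 2 never reaches <=2 within 15 steps

Answer: -1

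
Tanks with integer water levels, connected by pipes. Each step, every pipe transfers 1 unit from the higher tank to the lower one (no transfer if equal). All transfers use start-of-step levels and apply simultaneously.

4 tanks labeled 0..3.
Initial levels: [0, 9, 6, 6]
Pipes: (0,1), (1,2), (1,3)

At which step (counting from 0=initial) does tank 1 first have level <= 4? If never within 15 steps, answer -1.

Answer: 3

Derivation:
Step 1: flows [1->0,1->2,1->3] -> levels [1 6 7 7]
Step 2: flows [1->0,2->1,3->1] -> levels [2 7 6 6]
Step 3: flows [1->0,1->2,1->3] -> levels [3 4 7 7]
Tank 1 first reaches <=4 at step 3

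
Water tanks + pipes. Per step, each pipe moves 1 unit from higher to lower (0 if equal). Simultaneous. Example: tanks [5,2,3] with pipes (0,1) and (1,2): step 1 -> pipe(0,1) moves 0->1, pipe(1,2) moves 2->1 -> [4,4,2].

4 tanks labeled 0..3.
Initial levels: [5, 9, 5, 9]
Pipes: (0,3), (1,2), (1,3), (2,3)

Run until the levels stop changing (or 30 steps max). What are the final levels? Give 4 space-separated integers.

Step 1: flows [3->0,1->2,1=3,3->2] -> levels [6 8 7 7]
Step 2: flows [3->0,1->2,1->3,2=3] -> levels [7 6 8 7]
Step 3: flows [0=3,2->1,3->1,2->3] -> levels [7 8 6 7]
Step 4: flows [0=3,1->2,1->3,3->2] -> levels [7 6 8 7]
  -> period-2 cycle: step 4 state = step 2 state; never stabilizes
  -> state at step 30: (30-2) mod 2 = 0, same as step 2 -> [7 6 8 7]

Answer: 7 6 8 7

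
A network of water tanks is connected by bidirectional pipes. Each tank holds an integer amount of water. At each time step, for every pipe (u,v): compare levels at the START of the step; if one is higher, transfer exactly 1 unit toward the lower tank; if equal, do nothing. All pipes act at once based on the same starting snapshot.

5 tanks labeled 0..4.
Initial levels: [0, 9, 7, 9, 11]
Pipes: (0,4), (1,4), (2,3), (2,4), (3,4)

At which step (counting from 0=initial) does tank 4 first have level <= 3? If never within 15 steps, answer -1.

Step 1: flows [4->0,4->1,3->2,4->2,4->3] -> levels [1 10 9 9 7]
Step 2: flows [4->0,1->4,2=3,2->4,3->4] -> levels [2 9 8 8 9]
Step 3: flows [4->0,1=4,2=3,4->2,4->3] -> levels [3 9 9 9 6]
Step 4: flows [4->0,1->4,2=3,2->4,3->4] -> levels [4 8 8 8 8]
Step 5: flows [4->0,1=4,2=3,2=4,3=4] -> levels [5 8 8 8 7]
Step 6: flows [4->0,1->4,2=3,2->4,3->4] -> levels [6 7 7 7 9]
Step 7: flows [4->0,4->1,2=3,4->2,4->3] -> levels [7 8 8 8 5]
Step 8: flows [0->4,1->4,2=3,2->4,3->4] -> levels [6 7 7 7 9]
  -> period-2 cycle (repeats step 6); tank 4 never drops to <=3
Tank 4 never reaches <=3 within 15 steps

Answer: -1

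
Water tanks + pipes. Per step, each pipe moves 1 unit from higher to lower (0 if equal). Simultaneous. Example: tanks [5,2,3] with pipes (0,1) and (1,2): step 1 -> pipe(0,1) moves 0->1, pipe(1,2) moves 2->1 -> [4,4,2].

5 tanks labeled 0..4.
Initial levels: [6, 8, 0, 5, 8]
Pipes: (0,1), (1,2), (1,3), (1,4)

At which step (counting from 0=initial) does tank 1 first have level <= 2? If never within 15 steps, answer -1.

Step 1: flows [1->0,1->2,1->3,1=4] -> levels [7 5 1 6 8]
Step 2: flows [0->1,1->2,3->1,4->1] -> levels [6 7 2 5 7]
Step 3: flows [1->0,1->2,1->3,1=4] -> levels [7 4 3 6 7]
Step 4: flows [0->1,1->2,3->1,4->1] -> levels [6 6 4 5 6]
Step 5: flows [0=1,1->2,1->3,1=4] -> levels [6 4 5 6 6]
Step 6: flows [0->1,2->1,3->1,4->1] -> levels [5 8 4 5 5]
Step 7: flows [1->0,1->2,1->3,1->4] -> levels [6 4 5 6 6]
  -> period-2 cycle (repeats step 5); tank 1 never drops to <=2
Tank 1 never reaches <=2 within 15 steps

Answer: -1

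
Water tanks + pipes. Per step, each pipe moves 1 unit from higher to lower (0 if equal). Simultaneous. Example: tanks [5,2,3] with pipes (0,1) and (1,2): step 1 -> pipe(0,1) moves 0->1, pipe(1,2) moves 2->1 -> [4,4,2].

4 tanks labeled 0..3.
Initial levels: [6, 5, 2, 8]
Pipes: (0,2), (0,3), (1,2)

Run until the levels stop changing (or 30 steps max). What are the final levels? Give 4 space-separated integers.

Answer: 6 6 4 5

Derivation:
Step 1: flows [0->2,3->0,1->2] -> levels [6 4 4 7]
Step 2: flows [0->2,3->0,1=2] -> levels [6 4 5 6]
Step 3: flows [0->2,0=3,2->1] -> levels [5 5 5 6]
Step 4: flows [0=2,3->0,1=2] -> levels [6 5 5 5]
Step 5: flows [0->2,0->3,1=2] -> levels [4 5 6 6]
Step 6: flows [2->0,3->0,2->1] -> levels [6 6 4 5]
Step 7: flows [0->2,0->3,1->2] -> levels [4 5 6 6]
  -> period-2 cycle: step 7 state = step 5 state; never stabilizes
  -> state at step 30: (30-5) mod 2 = 1, same as step 6 -> [6 6 4 5]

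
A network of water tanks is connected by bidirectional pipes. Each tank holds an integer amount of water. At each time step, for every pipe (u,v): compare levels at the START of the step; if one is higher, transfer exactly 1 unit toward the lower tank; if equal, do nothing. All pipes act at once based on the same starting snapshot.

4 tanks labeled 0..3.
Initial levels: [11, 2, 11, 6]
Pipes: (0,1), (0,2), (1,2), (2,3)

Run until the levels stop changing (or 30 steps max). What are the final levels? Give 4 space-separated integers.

Step 1: flows [0->1,0=2,2->1,2->3] -> levels [10 4 9 7]
Step 2: flows [0->1,0->2,2->1,2->3] -> levels [8 6 8 8]
Step 3: flows [0->1,0=2,2->1,2=3] -> levels [7 8 7 8]
Step 4: flows [1->0,0=2,1->2,3->2] -> levels [8 6 9 7]
Step 5: flows [0->1,2->0,2->1,2->3] -> levels [8 8 6 8]
Step 6: flows [0=1,0->2,1->2,3->2] -> levels [7 7 9 7]
Step 7: flows [0=1,2->0,2->1,2->3] -> levels [8 8 6 8]
  -> period-2 cycle: step 7 state = step 5 state; never stabilizes
  -> state at step 30: (30-5) mod 2 = 1, same as step 6 -> [7 7 9 7]

Answer: 7 7 9 7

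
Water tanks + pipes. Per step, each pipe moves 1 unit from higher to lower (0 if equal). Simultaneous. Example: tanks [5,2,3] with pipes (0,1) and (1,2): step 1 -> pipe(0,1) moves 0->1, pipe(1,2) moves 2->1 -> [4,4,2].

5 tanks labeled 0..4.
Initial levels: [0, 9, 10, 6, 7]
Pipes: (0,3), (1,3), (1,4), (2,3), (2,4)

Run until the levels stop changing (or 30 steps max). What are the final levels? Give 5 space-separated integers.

Answer: 6 8 8 5 5

Derivation:
Step 1: flows [3->0,1->3,1->4,2->3,2->4] -> levels [1 7 8 7 9]
Step 2: flows [3->0,1=3,4->1,2->3,4->2] -> levels [2 8 8 7 7]
Step 3: flows [3->0,1->3,1->4,2->3,2->4] -> levels [3 6 6 8 9]
Step 4: flows [3->0,3->1,4->1,3->2,4->2] -> levels [4 8 8 5 7]
Step 5: flows [3->0,1->3,1->4,2->3,2->4] -> levels [5 6 6 6 9]
Step 6: flows [3->0,1=3,4->1,2=3,4->2] -> levels [6 7 7 5 7]
Step 7: flows [0->3,1->3,1=4,2->3,2=4] -> levels [5 6 6 8 7]
Step 8: flows [3->0,3->1,4->1,3->2,4->2] -> levels [6 8 8 5 5]
Step 9: flows [0->3,1->3,1->4,2->3,2->4] -> levels [5 6 6 8 7]
  -> period-2 cycle: step 9 state = step 7 state; never stabilizes
  -> state at step 30: (30-7) mod 2 = 1, same as step 8 -> [6 8 8 5 5]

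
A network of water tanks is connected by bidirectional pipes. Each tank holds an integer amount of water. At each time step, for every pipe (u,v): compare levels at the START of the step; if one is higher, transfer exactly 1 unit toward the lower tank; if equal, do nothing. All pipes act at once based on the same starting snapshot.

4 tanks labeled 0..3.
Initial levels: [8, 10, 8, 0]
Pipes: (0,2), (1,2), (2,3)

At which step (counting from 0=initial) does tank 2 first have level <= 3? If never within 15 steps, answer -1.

Answer: -1

Derivation:
Step 1: flows [0=2,1->2,2->3] -> levels [8 9 8 1]
Step 2: flows [0=2,1->2,2->3] -> levels [8 8 8 2]
Step 3: flows [0=2,1=2,2->3] -> levels [8 8 7 3]
Step 4: flows [0->2,1->2,2->3] -> levels [7 7 8 4]
Step 5: flows [2->0,2->1,2->3] -> levels [8 8 5 5]
Step 6: flows [0->2,1->2,2=3] -> levels [7 7 7 5]
Step 7: flows [0=2,1=2,2->3] -> levels [7 7 6 6]
Step 8: flows [0->2,1->2,2=3] -> levels [6 6 8 6]
Step 9: flows [2->0,2->1,2->3] -> levels [7 7 5 7]
Step 10: flows [0->2,1->2,3->2] -> levels [6 6 8 6]
  -> period-2 cycle (repeats step 8); tank 2 never drops to <=3
Tank 2 never reaches <=3 within 15 steps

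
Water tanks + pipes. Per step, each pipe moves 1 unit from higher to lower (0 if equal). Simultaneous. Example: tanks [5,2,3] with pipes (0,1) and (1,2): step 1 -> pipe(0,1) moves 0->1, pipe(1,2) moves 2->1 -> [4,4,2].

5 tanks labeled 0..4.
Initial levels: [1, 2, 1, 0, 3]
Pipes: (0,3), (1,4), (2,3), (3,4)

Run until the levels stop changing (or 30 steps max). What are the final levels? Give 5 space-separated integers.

Step 1: flows [0->3,4->1,2->3,4->3] -> levels [0 3 0 3 1]
Step 2: flows [3->0,1->4,3->2,3->4] -> levels [1 2 1 0 3]
  -> period-2 cycle: step 2 state = step 0 state; never stabilizes
  -> state at step 30: (30-0) mod 2 = 0, same as step 0 -> [1 2 1 0 3]

Answer: 1 2 1 0 3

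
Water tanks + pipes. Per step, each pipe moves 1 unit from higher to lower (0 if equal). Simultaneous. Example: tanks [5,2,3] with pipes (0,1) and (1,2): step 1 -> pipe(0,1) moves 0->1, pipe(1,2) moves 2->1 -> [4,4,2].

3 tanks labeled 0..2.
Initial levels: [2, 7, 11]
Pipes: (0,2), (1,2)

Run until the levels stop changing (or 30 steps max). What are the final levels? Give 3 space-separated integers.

Step 1: flows [2->0,2->1] -> levels [3 8 9]
Step 2: flows [2->0,2->1] -> levels [4 9 7]
Step 3: flows [2->0,1->2] -> levels [5 8 7]
Step 4: flows [2->0,1->2] -> levels [6 7 7]
Step 5: flows [2->0,1=2] -> levels [7 7 6]
Step 6: flows [0->2,1->2] -> levels [6 6 8]
Step 7: flows [2->0,2->1] -> levels [7 7 6]
  -> period-2 cycle: step 7 state = step 5 state; never stabilizes
  -> state at step 30: (30-5) mod 2 = 1, same as step 6 -> [6 6 8]

Answer: 6 6 8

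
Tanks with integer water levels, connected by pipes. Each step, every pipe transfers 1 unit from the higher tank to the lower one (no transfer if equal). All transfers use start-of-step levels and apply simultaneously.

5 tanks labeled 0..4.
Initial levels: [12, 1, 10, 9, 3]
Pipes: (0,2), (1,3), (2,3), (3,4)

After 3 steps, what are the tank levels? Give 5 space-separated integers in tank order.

Answer: 10 4 9 6 6

Derivation:
Step 1: flows [0->2,3->1,2->3,3->4] -> levels [11 2 10 8 4]
Step 2: flows [0->2,3->1,2->3,3->4] -> levels [10 3 10 7 5]
Step 3: flows [0=2,3->1,2->3,3->4] -> levels [10 4 9 6 6]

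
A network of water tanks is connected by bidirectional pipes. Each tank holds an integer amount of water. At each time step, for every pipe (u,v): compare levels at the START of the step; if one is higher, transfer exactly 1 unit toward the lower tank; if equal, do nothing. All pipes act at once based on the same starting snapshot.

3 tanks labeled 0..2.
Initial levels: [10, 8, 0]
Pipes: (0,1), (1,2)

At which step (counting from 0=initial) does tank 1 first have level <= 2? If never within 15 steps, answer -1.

Answer: -1

Derivation:
Step 1: flows [0->1,1->2] -> levels [9 8 1]
Step 2: flows [0->1,1->2] -> levels [8 8 2]
Step 3: flows [0=1,1->2] -> levels [8 7 3]
Step 4: flows [0->1,1->2] -> levels [7 7 4]
Step 5: flows [0=1,1->2] -> levels [7 6 5]
Step 6: flows [0->1,1->2] -> levels [6 6 6]
Step 7: flows [0=1,1=2] -> levels [6 6 6]
  -> stable; tank 1 stays at 6 > 2
Tank 1 never reaches <=2 within 15 steps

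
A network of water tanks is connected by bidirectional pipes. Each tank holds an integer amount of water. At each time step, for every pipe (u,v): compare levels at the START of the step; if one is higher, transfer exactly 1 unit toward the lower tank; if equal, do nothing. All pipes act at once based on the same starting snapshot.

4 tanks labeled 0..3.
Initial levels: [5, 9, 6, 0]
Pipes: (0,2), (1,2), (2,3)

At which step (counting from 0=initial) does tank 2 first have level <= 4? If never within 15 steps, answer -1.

Step 1: flows [2->0,1->2,2->3] -> levels [6 8 5 1]
Step 2: flows [0->2,1->2,2->3] -> levels [5 7 6 2]
Step 3: flows [2->0,1->2,2->3] -> levels [6 6 5 3]
Step 4: flows [0->2,1->2,2->3] -> levels [5 5 6 4]
Step 5: flows [2->0,2->1,2->3] -> levels [6 6 3 5]
Tank 2 first reaches <=4 at step 5

Answer: 5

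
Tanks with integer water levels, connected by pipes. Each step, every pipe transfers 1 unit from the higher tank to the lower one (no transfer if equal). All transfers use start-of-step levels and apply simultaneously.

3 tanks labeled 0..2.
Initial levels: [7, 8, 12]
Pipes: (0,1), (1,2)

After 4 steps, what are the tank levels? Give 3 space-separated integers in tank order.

Step 1: flows [1->0,2->1] -> levels [8 8 11]
Step 2: flows [0=1,2->1] -> levels [8 9 10]
Step 3: flows [1->0,2->1] -> levels [9 9 9]
Step 4: flows [0=1,1=2] -> levels [9 9 9]

Answer: 9 9 9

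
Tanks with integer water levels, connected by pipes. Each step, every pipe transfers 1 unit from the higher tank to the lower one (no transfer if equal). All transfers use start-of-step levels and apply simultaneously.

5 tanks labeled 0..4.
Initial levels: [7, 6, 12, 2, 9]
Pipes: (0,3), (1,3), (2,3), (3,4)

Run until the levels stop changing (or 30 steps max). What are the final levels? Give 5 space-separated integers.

Answer: 6 6 8 10 6

Derivation:
Step 1: flows [0->3,1->3,2->3,4->3] -> levels [6 5 11 6 8]
Step 2: flows [0=3,3->1,2->3,4->3] -> levels [6 6 10 7 7]
Step 3: flows [3->0,3->1,2->3,3=4] -> levels [7 7 9 6 7]
Step 4: flows [0->3,1->3,2->3,4->3] -> levels [6 6 8 10 6]
Step 5: flows [3->0,3->1,3->2,3->4] -> levels [7 7 9 6 7]
  -> period-2 cycle: step 5 state = step 3 state; never stabilizes
  -> state at step 30: (30-3) mod 2 = 1, same as step 4 -> [6 6 8 10 6]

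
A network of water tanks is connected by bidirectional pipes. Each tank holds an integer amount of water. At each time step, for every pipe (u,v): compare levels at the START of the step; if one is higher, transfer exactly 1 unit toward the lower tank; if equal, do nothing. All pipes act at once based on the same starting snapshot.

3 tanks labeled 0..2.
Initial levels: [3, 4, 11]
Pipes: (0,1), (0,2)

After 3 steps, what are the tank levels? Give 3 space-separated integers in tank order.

Answer: 5 5 8

Derivation:
Step 1: flows [1->0,2->0] -> levels [5 3 10]
Step 2: flows [0->1,2->0] -> levels [5 4 9]
Step 3: flows [0->1,2->0] -> levels [5 5 8]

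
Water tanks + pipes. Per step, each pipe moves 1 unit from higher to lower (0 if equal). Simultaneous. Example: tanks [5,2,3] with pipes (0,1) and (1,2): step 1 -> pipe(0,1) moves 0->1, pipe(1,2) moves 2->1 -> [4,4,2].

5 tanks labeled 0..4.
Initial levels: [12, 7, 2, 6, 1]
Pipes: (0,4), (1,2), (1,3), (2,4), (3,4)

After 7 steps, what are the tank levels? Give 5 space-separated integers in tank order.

Answer: 7 5 6 6 4

Derivation:
Step 1: flows [0->4,1->2,1->3,2->4,3->4] -> levels [11 5 2 6 4]
Step 2: flows [0->4,1->2,3->1,4->2,3->4] -> levels [10 5 4 4 5]
Step 3: flows [0->4,1->2,1->3,4->2,4->3] -> levels [9 3 6 6 4]
Step 4: flows [0->4,2->1,3->1,2->4,3->4] -> levels [8 5 4 4 7]
Step 5: flows [0->4,1->2,1->3,4->2,4->3] -> levels [7 3 6 6 6]
Step 6: flows [0->4,2->1,3->1,2=4,3=4] -> levels [6 5 5 5 7]
Step 7: flows [4->0,1=2,1=3,4->2,4->3] -> levels [7 5 6 6 4]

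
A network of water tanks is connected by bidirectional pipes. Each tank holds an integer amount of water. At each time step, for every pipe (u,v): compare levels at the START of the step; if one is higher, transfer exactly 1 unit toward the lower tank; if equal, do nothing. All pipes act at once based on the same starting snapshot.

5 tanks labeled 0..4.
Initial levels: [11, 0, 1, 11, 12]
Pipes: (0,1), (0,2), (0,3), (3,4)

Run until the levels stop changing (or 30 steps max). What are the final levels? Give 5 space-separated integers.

Answer: 9 6 6 6 8

Derivation:
Step 1: flows [0->1,0->2,0=3,4->3] -> levels [9 1 2 12 11]
Step 2: flows [0->1,0->2,3->0,3->4] -> levels [8 2 3 10 12]
Step 3: flows [0->1,0->2,3->0,4->3] -> levels [7 3 4 10 11]
Step 4: flows [0->1,0->2,3->0,4->3] -> levels [6 4 5 10 10]
Step 5: flows [0->1,0->2,3->0,3=4] -> levels [5 5 6 9 10]
Step 6: flows [0=1,2->0,3->0,4->3] -> levels [7 5 5 9 9]
Step 7: flows [0->1,0->2,3->0,3=4] -> levels [6 6 6 8 9]
Step 8: flows [0=1,0=2,3->0,4->3] -> levels [7 6 6 8 8]
Step 9: flows [0->1,0->2,3->0,3=4] -> levels [6 7 7 7 8]
Step 10: flows [1->0,2->0,3->0,4->3] -> levels [9 6 6 7 7]
Step 11: flows [0->1,0->2,0->3,3=4] -> levels [6 7 7 8 7]
Step 12: flows [1->0,2->0,3->0,3->4] -> levels [9 6 6 6 8]
Step 13: flows [0->1,0->2,0->3,4->3] -> levels [6 7 7 8 7]
  -> period-2 cycle: step 13 state = step 11 state; never stabilizes
  -> state at step 30: (30-11) mod 2 = 1, same as step 12 -> [9 6 6 6 8]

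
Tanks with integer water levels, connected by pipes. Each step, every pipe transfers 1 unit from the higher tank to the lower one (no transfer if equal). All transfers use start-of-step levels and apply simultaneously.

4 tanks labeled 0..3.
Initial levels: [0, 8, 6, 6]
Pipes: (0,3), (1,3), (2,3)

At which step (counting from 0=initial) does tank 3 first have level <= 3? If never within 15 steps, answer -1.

Step 1: flows [3->0,1->3,2=3] -> levels [1 7 6 6]
Step 2: flows [3->0,1->3,2=3] -> levels [2 6 6 6]
Step 3: flows [3->0,1=3,2=3] -> levels [3 6 6 5]
Step 4: flows [3->0,1->3,2->3] -> levels [4 5 5 6]
Step 5: flows [3->0,3->1,3->2] -> levels [5 6 6 3]
Tank 3 first reaches <=3 at step 5

Answer: 5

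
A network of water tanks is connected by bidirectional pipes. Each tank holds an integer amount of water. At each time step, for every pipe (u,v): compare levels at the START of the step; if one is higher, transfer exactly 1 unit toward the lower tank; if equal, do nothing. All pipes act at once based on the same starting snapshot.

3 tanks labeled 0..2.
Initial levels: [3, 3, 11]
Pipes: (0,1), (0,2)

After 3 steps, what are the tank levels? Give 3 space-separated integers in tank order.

Answer: 5 4 8

Derivation:
Step 1: flows [0=1,2->0] -> levels [4 3 10]
Step 2: flows [0->1,2->0] -> levels [4 4 9]
Step 3: flows [0=1,2->0] -> levels [5 4 8]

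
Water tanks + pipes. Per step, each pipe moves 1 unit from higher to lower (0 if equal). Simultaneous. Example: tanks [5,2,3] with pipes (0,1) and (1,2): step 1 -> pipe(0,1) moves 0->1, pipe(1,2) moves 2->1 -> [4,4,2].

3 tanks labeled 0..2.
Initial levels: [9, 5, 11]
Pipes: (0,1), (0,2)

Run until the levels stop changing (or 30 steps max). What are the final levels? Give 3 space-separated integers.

Answer: 9 8 8

Derivation:
Step 1: flows [0->1,2->0] -> levels [9 6 10]
Step 2: flows [0->1,2->0] -> levels [9 7 9]
Step 3: flows [0->1,0=2] -> levels [8 8 9]
Step 4: flows [0=1,2->0] -> levels [9 8 8]
Step 5: flows [0->1,0->2] -> levels [7 9 9]
Step 6: flows [1->0,2->0] -> levels [9 8 8]
  -> period-2 cycle: step 6 state = step 4 state; never stabilizes
  -> state at step 30: (30-4) mod 2 = 0, same as step 4 -> [9 8 8]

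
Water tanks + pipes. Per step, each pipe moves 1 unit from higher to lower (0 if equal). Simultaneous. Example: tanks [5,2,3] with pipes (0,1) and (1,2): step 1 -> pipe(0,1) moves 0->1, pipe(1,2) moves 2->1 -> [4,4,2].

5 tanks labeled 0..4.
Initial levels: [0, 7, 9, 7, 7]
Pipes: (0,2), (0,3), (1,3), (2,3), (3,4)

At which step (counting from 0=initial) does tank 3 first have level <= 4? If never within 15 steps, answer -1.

Step 1: flows [2->0,3->0,1=3,2->3,3=4] -> levels [2 7 7 7 7]
Step 2: flows [2->0,3->0,1=3,2=3,3=4] -> levels [4 7 6 6 7]
Step 3: flows [2->0,3->0,1->3,2=3,4->3] -> levels [6 6 5 7 6]
Step 4: flows [0->2,3->0,3->1,3->2,3->4] -> levels [6 7 7 3 7]
Tank 3 first reaches <=4 at step 4

Answer: 4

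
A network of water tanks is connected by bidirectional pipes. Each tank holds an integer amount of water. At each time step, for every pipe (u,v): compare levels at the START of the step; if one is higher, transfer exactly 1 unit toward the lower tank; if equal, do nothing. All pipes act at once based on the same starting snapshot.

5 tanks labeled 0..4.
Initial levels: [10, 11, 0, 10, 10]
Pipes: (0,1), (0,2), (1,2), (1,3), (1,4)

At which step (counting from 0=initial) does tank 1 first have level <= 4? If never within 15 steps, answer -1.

Step 1: flows [1->0,0->2,1->2,1->3,1->4] -> levels [10 7 2 11 11]
Step 2: flows [0->1,0->2,1->2,3->1,4->1] -> levels [8 9 4 10 10]
Step 3: flows [1->0,0->2,1->2,3->1,4->1] -> levels [8 9 6 9 9]
Step 4: flows [1->0,0->2,1->2,1=3,1=4] -> levels [8 7 8 9 9]
Step 5: flows [0->1,0=2,2->1,3->1,4->1] -> levels [7 11 7 8 8]
Step 6: flows [1->0,0=2,1->2,1->3,1->4] -> levels [8 7 8 9 9]
  -> period-2 cycle (repeats step 4); tank 1 never drops to <=4
Tank 1 never reaches <=4 within 15 steps

Answer: -1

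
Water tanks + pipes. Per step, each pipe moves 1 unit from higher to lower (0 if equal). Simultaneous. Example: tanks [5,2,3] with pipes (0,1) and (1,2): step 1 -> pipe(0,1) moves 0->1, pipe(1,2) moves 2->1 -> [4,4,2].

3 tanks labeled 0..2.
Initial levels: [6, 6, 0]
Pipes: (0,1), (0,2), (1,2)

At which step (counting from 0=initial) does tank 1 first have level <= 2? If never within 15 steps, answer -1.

Answer: -1

Derivation:
Step 1: flows [0=1,0->2,1->2] -> levels [5 5 2]
Step 2: flows [0=1,0->2,1->2] -> levels [4 4 4]
Step 3: flows [0=1,0=2,1=2] -> levels [4 4 4]
  -> stable; tank 1 stays at 4 > 2
Tank 1 never reaches <=2 within 15 steps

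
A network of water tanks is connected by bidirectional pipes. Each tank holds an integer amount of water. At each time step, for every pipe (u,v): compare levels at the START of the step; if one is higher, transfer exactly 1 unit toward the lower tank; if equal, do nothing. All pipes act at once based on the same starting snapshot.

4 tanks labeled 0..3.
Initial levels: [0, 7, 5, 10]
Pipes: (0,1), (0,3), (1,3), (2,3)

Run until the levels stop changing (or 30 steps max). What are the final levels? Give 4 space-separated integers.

Answer: 6 6 6 4

Derivation:
Step 1: flows [1->0,3->0,3->1,3->2] -> levels [2 7 6 7]
Step 2: flows [1->0,3->0,1=3,3->2] -> levels [4 6 7 5]
Step 3: flows [1->0,3->0,1->3,2->3] -> levels [6 4 6 6]
Step 4: flows [0->1,0=3,3->1,2=3] -> levels [5 6 6 5]
Step 5: flows [1->0,0=3,1->3,2->3] -> levels [6 4 5 7]
Step 6: flows [0->1,3->0,3->1,3->2] -> levels [6 6 6 4]
Step 7: flows [0=1,0->3,1->3,2->3] -> levels [5 5 5 7]
Step 8: flows [0=1,3->0,3->1,3->2] -> levels [6 6 6 4]
  -> period-2 cycle: step 8 state = step 6 state; never stabilizes
  -> state at step 30: (30-6) mod 2 = 0, same as step 6 -> [6 6 6 4]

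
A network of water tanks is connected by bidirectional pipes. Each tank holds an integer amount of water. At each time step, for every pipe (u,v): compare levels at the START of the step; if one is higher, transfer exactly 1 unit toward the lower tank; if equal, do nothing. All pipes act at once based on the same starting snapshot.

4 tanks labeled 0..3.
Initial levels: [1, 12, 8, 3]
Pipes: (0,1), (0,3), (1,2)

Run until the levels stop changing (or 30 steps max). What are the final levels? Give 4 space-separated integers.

Step 1: flows [1->0,3->0,1->2] -> levels [3 10 9 2]
Step 2: flows [1->0,0->3,1->2] -> levels [3 8 10 3]
Step 3: flows [1->0,0=3,2->1] -> levels [4 8 9 3]
Step 4: flows [1->0,0->3,2->1] -> levels [4 8 8 4]
Step 5: flows [1->0,0=3,1=2] -> levels [5 7 8 4]
Step 6: flows [1->0,0->3,2->1] -> levels [5 7 7 5]
Step 7: flows [1->0,0=3,1=2] -> levels [6 6 7 5]
Step 8: flows [0=1,0->3,2->1] -> levels [5 7 6 6]
Step 9: flows [1->0,3->0,1->2] -> levels [7 5 7 5]
Step 10: flows [0->1,0->3,2->1] -> levels [5 7 6 6]
  -> period-2 cycle: step 10 state = step 8 state; never stabilizes
  -> state at step 30: (30-8) mod 2 = 0, same as step 8 -> [5 7 6 6]

Answer: 5 7 6 6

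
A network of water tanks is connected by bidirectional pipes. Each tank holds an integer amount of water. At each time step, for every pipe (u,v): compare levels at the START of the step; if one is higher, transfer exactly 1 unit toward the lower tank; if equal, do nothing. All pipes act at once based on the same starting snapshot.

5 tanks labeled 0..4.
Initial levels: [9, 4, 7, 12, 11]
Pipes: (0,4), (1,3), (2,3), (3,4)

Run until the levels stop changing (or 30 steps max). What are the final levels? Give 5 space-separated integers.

Answer: 9 8 9 7 10

Derivation:
Step 1: flows [4->0,3->1,3->2,3->4] -> levels [10 5 8 9 11]
Step 2: flows [4->0,3->1,3->2,4->3] -> levels [11 6 9 8 9]
Step 3: flows [0->4,3->1,2->3,4->3] -> levels [10 7 8 9 9]
Step 4: flows [0->4,3->1,3->2,3=4] -> levels [9 8 9 7 10]
Step 5: flows [4->0,1->3,2->3,4->3] -> levels [10 7 8 10 8]
Step 6: flows [0->4,3->1,3->2,3->4] -> levels [9 8 9 7 10]
  -> period-2 cycle: step 6 state = step 4 state; never stabilizes
  -> state at step 30: (30-4) mod 2 = 0, same as step 4 -> [9 8 9 7 10]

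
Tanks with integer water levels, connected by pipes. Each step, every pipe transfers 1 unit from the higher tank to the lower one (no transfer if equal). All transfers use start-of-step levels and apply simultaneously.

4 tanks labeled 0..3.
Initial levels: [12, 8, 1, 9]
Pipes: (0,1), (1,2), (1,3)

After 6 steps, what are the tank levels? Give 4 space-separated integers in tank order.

Step 1: flows [0->1,1->2,3->1] -> levels [11 9 2 8]
Step 2: flows [0->1,1->2,1->3] -> levels [10 8 3 9]
Step 3: flows [0->1,1->2,3->1] -> levels [9 9 4 8]
Step 4: flows [0=1,1->2,1->3] -> levels [9 7 5 9]
Step 5: flows [0->1,1->2,3->1] -> levels [8 8 6 8]
Step 6: flows [0=1,1->2,1=3] -> levels [8 7 7 8]

Answer: 8 7 7 8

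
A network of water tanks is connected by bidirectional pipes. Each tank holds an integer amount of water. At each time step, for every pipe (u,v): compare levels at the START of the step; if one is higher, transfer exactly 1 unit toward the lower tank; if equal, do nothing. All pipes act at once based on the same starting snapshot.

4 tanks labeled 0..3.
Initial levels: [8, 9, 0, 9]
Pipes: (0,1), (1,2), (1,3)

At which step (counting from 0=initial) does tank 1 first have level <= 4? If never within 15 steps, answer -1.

Step 1: flows [1->0,1->2,1=3] -> levels [9 7 1 9]
Step 2: flows [0->1,1->2,3->1] -> levels [8 8 2 8]
Step 3: flows [0=1,1->2,1=3] -> levels [8 7 3 8]
Step 4: flows [0->1,1->2,3->1] -> levels [7 8 4 7]
Step 5: flows [1->0,1->2,1->3] -> levels [8 5 5 8]
Step 6: flows [0->1,1=2,3->1] -> levels [7 7 5 7]
Step 7: flows [0=1,1->2,1=3] -> levels [7 6 6 7]
Step 8: flows [0->1,1=2,3->1] -> levels [6 8 6 6]
Step 9: flows [1->0,1->2,1->3] -> levels [7 5 7 7]
Step 10: flows [0->1,2->1,3->1] -> levels [6 8 6 6]
  -> period-2 cycle (repeats step 8); tank 1 never drops to <=4
Tank 1 never reaches <=4 within 15 steps

Answer: -1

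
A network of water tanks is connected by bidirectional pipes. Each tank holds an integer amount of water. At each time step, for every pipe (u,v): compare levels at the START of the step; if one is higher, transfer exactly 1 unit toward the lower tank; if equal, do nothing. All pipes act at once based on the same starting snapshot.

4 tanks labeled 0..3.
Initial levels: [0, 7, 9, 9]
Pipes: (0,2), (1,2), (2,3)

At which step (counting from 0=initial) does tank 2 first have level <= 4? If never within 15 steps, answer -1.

Step 1: flows [2->0,2->1,2=3] -> levels [1 8 7 9]
Step 2: flows [2->0,1->2,3->2] -> levels [2 7 8 8]
Step 3: flows [2->0,2->1,2=3] -> levels [3 8 6 8]
Step 4: flows [2->0,1->2,3->2] -> levels [4 7 7 7]
Step 5: flows [2->0,1=2,2=3] -> levels [5 7 6 7]
Step 6: flows [2->0,1->2,3->2] -> levels [6 6 7 6]
Step 7: flows [2->0,2->1,2->3] -> levels [7 7 4 7]
Tank 2 first reaches <=4 at step 7

Answer: 7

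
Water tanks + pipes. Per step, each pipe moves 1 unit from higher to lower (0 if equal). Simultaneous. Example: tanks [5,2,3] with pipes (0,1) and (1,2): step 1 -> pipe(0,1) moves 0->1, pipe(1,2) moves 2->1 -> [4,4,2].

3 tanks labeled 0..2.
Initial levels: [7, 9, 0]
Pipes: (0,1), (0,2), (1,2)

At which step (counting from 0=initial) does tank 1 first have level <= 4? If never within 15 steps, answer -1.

Step 1: flows [1->0,0->2,1->2] -> levels [7 7 2]
Step 2: flows [0=1,0->2,1->2] -> levels [6 6 4]
Step 3: flows [0=1,0->2,1->2] -> levels [5 5 6]
Step 4: flows [0=1,2->0,2->1] -> levels [6 6 4]
  -> period-2 cycle (repeats step 2); tank 1 never drops to <=4
Tank 1 never reaches <=4 within 15 steps

Answer: -1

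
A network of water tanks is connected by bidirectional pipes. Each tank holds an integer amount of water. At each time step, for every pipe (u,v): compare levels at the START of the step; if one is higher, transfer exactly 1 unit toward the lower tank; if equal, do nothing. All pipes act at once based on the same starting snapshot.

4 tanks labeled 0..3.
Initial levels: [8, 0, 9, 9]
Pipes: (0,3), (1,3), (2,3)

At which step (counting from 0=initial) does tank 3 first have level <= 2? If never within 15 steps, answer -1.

Step 1: flows [3->0,3->1,2=3] -> levels [9 1 9 7]
Step 2: flows [0->3,3->1,2->3] -> levels [8 2 8 8]
Step 3: flows [0=3,3->1,2=3] -> levels [8 3 8 7]
Step 4: flows [0->3,3->1,2->3] -> levels [7 4 7 8]
Step 5: flows [3->0,3->1,3->2] -> levels [8 5 8 5]
Step 6: flows [0->3,1=3,2->3] -> levels [7 5 7 7]
Step 7: flows [0=3,3->1,2=3] -> levels [7 6 7 6]
Step 8: flows [0->3,1=3,2->3] -> levels [6 6 6 8]
Step 9: flows [3->0,3->1,3->2] -> levels [7 7 7 5]
Step 10: flows [0->3,1->3,2->3] -> levels [6 6 6 8]
  -> period-2 cycle (repeats step 8); tank 3 never drops to <=2
Tank 3 never reaches <=2 within 15 steps

Answer: -1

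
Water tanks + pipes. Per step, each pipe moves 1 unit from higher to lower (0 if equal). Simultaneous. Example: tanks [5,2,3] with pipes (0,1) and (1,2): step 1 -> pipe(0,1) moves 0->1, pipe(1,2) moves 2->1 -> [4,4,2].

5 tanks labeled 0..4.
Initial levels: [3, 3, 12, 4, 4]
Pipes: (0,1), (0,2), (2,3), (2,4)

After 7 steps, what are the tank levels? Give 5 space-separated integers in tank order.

Answer: 6 4 4 6 6

Derivation:
Step 1: flows [0=1,2->0,2->3,2->4] -> levels [4 3 9 5 5]
Step 2: flows [0->1,2->0,2->3,2->4] -> levels [4 4 6 6 6]
Step 3: flows [0=1,2->0,2=3,2=4] -> levels [5 4 5 6 6]
Step 4: flows [0->1,0=2,3->2,4->2] -> levels [4 5 7 5 5]
Step 5: flows [1->0,2->0,2->3,2->4] -> levels [6 4 4 6 6]
Step 6: flows [0->1,0->2,3->2,4->2] -> levels [4 5 7 5 5]
  -> period-2 cycle: step 6 state = step 4 state
  -> state at step 7: (7-4) mod 2 = 1, same as step 5 -> [6 4 4 6 6]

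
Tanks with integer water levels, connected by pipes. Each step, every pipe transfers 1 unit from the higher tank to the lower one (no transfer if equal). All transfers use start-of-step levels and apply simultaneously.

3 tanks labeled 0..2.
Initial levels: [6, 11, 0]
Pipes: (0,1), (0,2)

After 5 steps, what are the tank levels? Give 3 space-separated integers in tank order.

Step 1: flows [1->0,0->2] -> levels [6 10 1]
Step 2: flows [1->0,0->2] -> levels [6 9 2]
Step 3: flows [1->0,0->2] -> levels [6 8 3]
Step 4: flows [1->0,0->2] -> levels [6 7 4]
Step 5: flows [1->0,0->2] -> levels [6 6 5]

Answer: 6 6 5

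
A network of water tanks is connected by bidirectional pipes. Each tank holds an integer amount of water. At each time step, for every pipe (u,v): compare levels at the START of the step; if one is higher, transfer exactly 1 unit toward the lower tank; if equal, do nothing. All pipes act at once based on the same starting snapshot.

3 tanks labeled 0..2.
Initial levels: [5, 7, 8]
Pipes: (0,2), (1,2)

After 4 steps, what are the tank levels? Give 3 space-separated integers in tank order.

Answer: 6 6 8

Derivation:
Step 1: flows [2->0,2->1] -> levels [6 8 6]
Step 2: flows [0=2,1->2] -> levels [6 7 7]
Step 3: flows [2->0,1=2] -> levels [7 7 6]
Step 4: flows [0->2,1->2] -> levels [6 6 8]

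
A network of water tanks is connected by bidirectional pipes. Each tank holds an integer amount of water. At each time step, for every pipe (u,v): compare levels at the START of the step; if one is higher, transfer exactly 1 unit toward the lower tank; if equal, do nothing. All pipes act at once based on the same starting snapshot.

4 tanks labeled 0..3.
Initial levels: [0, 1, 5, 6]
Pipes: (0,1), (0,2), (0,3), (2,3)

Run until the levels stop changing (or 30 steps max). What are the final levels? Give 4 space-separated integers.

Answer: 4 2 3 3

Derivation:
Step 1: flows [1->0,2->0,3->0,3->2] -> levels [3 0 5 4]
Step 2: flows [0->1,2->0,3->0,2->3] -> levels [4 1 3 4]
Step 3: flows [0->1,0->2,0=3,3->2] -> levels [2 2 5 3]
Step 4: flows [0=1,2->0,3->0,2->3] -> levels [4 2 3 3]
Step 5: flows [0->1,0->2,0->3,2=3] -> levels [1 3 4 4]
Step 6: flows [1->0,2->0,3->0,2=3] -> levels [4 2 3 3]
  -> period-2 cycle: step 6 state = step 4 state; never stabilizes
  -> state at step 30: (30-4) mod 2 = 0, same as step 4 -> [4 2 3 3]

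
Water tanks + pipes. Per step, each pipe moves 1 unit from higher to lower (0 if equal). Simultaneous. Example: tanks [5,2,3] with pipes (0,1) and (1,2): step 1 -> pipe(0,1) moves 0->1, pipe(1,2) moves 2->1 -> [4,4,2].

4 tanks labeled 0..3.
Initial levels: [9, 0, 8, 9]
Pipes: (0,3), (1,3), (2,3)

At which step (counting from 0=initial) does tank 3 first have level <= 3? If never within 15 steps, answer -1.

Step 1: flows [0=3,3->1,3->2] -> levels [9 1 9 7]
Step 2: flows [0->3,3->1,2->3] -> levels [8 2 8 8]
Step 3: flows [0=3,3->1,2=3] -> levels [8 3 8 7]
Step 4: flows [0->3,3->1,2->3] -> levels [7 4 7 8]
Step 5: flows [3->0,3->1,3->2] -> levels [8 5 8 5]
Step 6: flows [0->3,1=3,2->3] -> levels [7 5 7 7]
Step 7: flows [0=3,3->1,2=3] -> levels [7 6 7 6]
Step 8: flows [0->3,1=3,2->3] -> levels [6 6 6 8]
Step 9: flows [3->0,3->1,3->2] -> levels [7 7 7 5]
Step 10: flows [0->3,1->3,2->3] -> levels [6 6 6 8]
  -> period-2 cycle (repeats step 8); tank 3 never drops to <=3
Tank 3 never reaches <=3 within 15 steps

Answer: -1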